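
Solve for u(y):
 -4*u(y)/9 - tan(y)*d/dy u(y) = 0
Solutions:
 u(y) = C1/sin(y)^(4/9)


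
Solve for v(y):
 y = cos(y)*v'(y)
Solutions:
 v(y) = C1 + Integral(y/cos(y), y)


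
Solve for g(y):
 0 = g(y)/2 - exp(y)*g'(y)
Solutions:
 g(y) = C1*exp(-exp(-y)/2)


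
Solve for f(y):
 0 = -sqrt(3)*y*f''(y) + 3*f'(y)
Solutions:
 f(y) = C1 + C2*y^(1 + sqrt(3))


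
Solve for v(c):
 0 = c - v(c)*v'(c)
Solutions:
 v(c) = -sqrt(C1 + c^2)
 v(c) = sqrt(C1 + c^2)


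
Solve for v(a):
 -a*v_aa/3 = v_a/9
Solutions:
 v(a) = C1 + C2*a^(2/3)


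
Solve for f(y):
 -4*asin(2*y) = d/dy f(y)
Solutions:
 f(y) = C1 - 4*y*asin(2*y) - 2*sqrt(1 - 4*y^2)


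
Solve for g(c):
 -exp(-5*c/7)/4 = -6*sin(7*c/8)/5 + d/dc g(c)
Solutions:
 g(c) = C1 - 48*cos(7*c/8)/35 + 7*exp(-5*c/7)/20


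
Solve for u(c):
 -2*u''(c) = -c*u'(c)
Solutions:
 u(c) = C1 + C2*erfi(c/2)


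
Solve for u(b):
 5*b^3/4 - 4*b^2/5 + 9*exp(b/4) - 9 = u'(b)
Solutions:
 u(b) = C1 + 5*b^4/16 - 4*b^3/15 - 9*b + 36*exp(b/4)


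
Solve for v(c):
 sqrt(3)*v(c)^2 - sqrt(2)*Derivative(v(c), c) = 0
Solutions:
 v(c) = -2/(C1 + sqrt(6)*c)


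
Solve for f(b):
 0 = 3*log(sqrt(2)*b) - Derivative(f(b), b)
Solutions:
 f(b) = C1 + 3*b*log(b) - 3*b + 3*b*log(2)/2


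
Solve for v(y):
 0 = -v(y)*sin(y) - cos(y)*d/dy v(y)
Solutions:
 v(y) = C1*cos(y)


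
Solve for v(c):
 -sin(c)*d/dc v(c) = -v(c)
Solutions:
 v(c) = C1*sqrt(cos(c) - 1)/sqrt(cos(c) + 1)


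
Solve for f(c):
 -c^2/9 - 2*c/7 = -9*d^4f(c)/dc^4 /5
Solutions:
 f(c) = C1 + C2*c + C3*c^2 + C4*c^3 + c^6/5832 + c^5/756


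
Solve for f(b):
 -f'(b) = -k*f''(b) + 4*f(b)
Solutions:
 f(b) = C1*exp(b*(1 - sqrt(16*k + 1))/(2*k)) + C2*exp(b*(sqrt(16*k + 1) + 1)/(2*k))


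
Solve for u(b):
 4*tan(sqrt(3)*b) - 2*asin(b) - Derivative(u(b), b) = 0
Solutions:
 u(b) = C1 - 2*b*asin(b) - 2*sqrt(1 - b^2) - 4*sqrt(3)*log(cos(sqrt(3)*b))/3


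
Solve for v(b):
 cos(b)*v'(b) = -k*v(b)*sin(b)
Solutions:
 v(b) = C1*exp(k*log(cos(b)))


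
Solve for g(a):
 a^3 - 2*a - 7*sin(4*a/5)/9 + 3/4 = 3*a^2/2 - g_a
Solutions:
 g(a) = C1 - a^4/4 + a^3/2 + a^2 - 3*a/4 - 35*cos(4*a/5)/36


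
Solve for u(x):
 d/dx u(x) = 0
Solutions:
 u(x) = C1


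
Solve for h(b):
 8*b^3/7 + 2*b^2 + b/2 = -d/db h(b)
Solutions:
 h(b) = C1 - 2*b^4/7 - 2*b^3/3 - b^2/4


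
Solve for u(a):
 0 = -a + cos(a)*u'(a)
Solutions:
 u(a) = C1 + Integral(a/cos(a), a)


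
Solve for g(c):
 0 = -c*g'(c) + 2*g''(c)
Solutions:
 g(c) = C1 + C2*erfi(c/2)


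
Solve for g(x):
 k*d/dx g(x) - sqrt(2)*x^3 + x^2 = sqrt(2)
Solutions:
 g(x) = C1 + sqrt(2)*x^4/(4*k) - x^3/(3*k) + sqrt(2)*x/k


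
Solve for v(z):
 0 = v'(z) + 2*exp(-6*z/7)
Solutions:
 v(z) = C1 + 7*exp(-6*z/7)/3


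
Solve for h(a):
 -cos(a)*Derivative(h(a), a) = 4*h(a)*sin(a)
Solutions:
 h(a) = C1*cos(a)^4


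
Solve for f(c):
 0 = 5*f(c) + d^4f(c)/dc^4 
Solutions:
 f(c) = (C1*sin(sqrt(2)*5^(1/4)*c/2) + C2*cos(sqrt(2)*5^(1/4)*c/2))*exp(-sqrt(2)*5^(1/4)*c/2) + (C3*sin(sqrt(2)*5^(1/4)*c/2) + C4*cos(sqrt(2)*5^(1/4)*c/2))*exp(sqrt(2)*5^(1/4)*c/2)


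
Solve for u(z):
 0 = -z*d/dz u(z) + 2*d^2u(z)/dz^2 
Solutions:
 u(z) = C1 + C2*erfi(z/2)


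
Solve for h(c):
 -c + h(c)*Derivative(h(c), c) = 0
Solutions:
 h(c) = -sqrt(C1 + c^2)
 h(c) = sqrt(C1 + c^2)


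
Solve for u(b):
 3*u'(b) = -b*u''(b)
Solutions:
 u(b) = C1 + C2/b^2


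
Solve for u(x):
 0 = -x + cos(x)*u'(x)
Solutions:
 u(x) = C1 + Integral(x/cos(x), x)


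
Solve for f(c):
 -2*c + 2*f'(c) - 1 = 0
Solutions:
 f(c) = C1 + c^2/2 + c/2


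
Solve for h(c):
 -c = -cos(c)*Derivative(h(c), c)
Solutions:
 h(c) = C1 + Integral(c/cos(c), c)


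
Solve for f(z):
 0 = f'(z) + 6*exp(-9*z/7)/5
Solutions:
 f(z) = C1 + 14*exp(-9*z/7)/15


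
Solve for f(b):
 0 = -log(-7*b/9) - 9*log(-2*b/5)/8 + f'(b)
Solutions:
 f(b) = C1 + 17*b*log(-b)/8 + b*(-2*log(15) - 17/8 + log(2)/8 + 7*log(5)/8 + log(14))


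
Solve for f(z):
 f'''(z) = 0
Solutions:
 f(z) = C1 + C2*z + C3*z^2


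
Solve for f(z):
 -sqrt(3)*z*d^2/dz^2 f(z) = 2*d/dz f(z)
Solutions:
 f(z) = C1 + C2*z^(1 - 2*sqrt(3)/3)


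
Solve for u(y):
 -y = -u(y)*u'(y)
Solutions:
 u(y) = -sqrt(C1 + y^2)
 u(y) = sqrt(C1 + y^2)


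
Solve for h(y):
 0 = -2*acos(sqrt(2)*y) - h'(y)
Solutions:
 h(y) = C1 - 2*y*acos(sqrt(2)*y) + sqrt(2)*sqrt(1 - 2*y^2)


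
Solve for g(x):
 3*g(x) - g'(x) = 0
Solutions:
 g(x) = C1*exp(3*x)


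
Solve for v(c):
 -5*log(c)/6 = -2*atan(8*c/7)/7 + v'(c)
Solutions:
 v(c) = C1 - 5*c*log(c)/6 + 2*c*atan(8*c/7)/7 + 5*c/6 - log(64*c^2 + 49)/8


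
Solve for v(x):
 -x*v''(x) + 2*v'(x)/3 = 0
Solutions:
 v(x) = C1 + C2*x^(5/3)


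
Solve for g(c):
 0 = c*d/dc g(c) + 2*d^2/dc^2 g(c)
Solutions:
 g(c) = C1 + C2*erf(c/2)


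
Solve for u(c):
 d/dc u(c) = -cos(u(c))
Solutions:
 u(c) = pi - asin((C1 + exp(2*c))/(C1 - exp(2*c)))
 u(c) = asin((C1 + exp(2*c))/(C1 - exp(2*c)))


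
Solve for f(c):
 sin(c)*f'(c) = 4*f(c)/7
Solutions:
 f(c) = C1*(cos(c) - 1)^(2/7)/(cos(c) + 1)^(2/7)


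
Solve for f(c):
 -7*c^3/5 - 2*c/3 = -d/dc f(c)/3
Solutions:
 f(c) = C1 + 21*c^4/20 + c^2


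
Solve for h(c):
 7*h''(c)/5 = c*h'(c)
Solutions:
 h(c) = C1 + C2*erfi(sqrt(70)*c/14)


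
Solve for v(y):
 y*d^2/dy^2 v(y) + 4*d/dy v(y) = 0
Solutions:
 v(y) = C1 + C2/y^3


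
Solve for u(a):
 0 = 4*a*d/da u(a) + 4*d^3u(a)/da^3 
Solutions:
 u(a) = C1 + Integral(C2*airyai(-a) + C3*airybi(-a), a)


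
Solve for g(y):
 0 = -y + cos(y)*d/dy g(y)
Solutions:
 g(y) = C1 + Integral(y/cos(y), y)


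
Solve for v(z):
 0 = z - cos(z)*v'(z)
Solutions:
 v(z) = C1 + Integral(z/cos(z), z)


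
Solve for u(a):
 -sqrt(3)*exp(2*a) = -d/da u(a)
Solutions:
 u(a) = C1 + sqrt(3)*exp(2*a)/2


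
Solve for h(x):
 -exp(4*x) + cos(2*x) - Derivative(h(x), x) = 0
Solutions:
 h(x) = C1 - exp(4*x)/4 + sin(2*x)/2


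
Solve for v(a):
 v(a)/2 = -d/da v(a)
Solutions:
 v(a) = C1*exp(-a/2)


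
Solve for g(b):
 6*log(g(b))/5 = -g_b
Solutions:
 li(g(b)) = C1 - 6*b/5


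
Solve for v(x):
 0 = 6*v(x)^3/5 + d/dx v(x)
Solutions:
 v(x) = -sqrt(10)*sqrt(-1/(C1 - 6*x))/2
 v(x) = sqrt(10)*sqrt(-1/(C1 - 6*x))/2


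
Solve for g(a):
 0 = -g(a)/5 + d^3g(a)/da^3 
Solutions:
 g(a) = C3*exp(5^(2/3)*a/5) + (C1*sin(sqrt(3)*5^(2/3)*a/10) + C2*cos(sqrt(3)*5^(2/3)*a/10))*exp(-5^(2/3)*a/10)


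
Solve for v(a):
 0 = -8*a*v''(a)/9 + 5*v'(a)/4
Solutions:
 v(a) = C1 + C2*a^(77/32)


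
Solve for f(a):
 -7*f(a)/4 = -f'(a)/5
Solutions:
 f(a) = C1*exp(35*a/4)


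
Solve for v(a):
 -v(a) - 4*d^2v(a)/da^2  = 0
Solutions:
 v(a) = C1*sin(a/2) + C2*cos(a/2)


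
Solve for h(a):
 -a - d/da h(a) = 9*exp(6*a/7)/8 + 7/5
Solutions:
 h(a) = C1 - a^2/2 - 7*a/5 - 21*exp(6*a/7)/16


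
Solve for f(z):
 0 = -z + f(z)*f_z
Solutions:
 f(z) = -sqrt(C1 + z^2)
 f(z) = sqrt(C1 + z^2)


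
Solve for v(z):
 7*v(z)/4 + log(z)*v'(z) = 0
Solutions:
 v(z) = C1*exp(-7*li(z)/4)


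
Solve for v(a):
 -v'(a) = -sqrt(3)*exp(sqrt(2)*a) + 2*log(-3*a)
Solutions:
 v(a) = C1 - 2*a*log(-a) + 2*a*(1 - log(3)) + sqrt(6)*exp(sqrt(2)*a)/2


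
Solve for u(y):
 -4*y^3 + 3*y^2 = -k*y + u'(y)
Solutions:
 u(y) = C1 + k*y^2/2 - y^4 + y^3


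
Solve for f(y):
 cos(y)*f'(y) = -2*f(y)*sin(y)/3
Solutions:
 f(y) = C1*cos(y)^(2/3)


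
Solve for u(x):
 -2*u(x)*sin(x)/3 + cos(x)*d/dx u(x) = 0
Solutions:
 u(x) = C1/cos(x)^(2/3)


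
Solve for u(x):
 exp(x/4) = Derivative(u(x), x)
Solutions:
 u(x) = C1 + 4*exp(x/4)


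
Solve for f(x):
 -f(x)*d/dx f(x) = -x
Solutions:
 f(x) = -sqrt(C1 + x^2)
 f(x) = sqrt(C1 + x^2)


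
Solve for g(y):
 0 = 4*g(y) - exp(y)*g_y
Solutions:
 g(y) = C1*exp(-4*exp(-y))


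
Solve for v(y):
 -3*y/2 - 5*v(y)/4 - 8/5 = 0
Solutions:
 v(y) = -6*y/5 - 32/25


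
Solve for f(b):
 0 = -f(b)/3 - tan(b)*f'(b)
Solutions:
 f(b) = C1/sin(b)^(1/3)


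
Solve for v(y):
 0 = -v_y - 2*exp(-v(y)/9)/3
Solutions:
 v(y) = 9*log(C1 - 2*y/27)


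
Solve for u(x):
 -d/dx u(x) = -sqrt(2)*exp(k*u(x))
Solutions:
 u(x) = Piecewise((log(-1/(C1*k + sqrt(2)*k*x))/k, Ne(k, 0)), (nan, True))
 u(x) = Piecewise((C1 + sqrt(2)*x, Eq(k, 0)), (nan, True))


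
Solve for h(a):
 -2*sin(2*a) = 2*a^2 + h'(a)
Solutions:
 h(a) = C1 - 2*a^3/3 + cos(2*a)


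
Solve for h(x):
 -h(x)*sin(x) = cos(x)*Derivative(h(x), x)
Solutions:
 h(x) = C1*cos(x)


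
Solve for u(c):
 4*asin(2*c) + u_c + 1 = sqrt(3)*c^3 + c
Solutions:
 u(c) = C1 + sqrt(3)*c^4/4 + c^2/2 - 4*c*asin(2*c) - c - 2*sqrt(1 - 4*c^2)


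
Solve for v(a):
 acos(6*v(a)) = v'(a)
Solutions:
 Integral(1/acos(6*_y), (_y, v(a))) = C1 + a


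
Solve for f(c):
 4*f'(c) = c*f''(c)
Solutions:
 f(c) = C1 + C2*c^5


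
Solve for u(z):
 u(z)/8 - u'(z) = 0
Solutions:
 u(z) = C1*exp(z/8)


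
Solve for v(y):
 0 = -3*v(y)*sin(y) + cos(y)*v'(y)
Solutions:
 v(y) = C1/cos(y)^3


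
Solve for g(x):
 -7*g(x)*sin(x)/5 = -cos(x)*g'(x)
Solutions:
 g(x) = C1/cos(x)^(7/5)


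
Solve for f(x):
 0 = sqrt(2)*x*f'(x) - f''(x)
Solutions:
 f(x) = C1 + C2*erfi(2^(3/4)*x/2)


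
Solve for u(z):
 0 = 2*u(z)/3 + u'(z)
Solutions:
 u(z) = C1*exp(-2*z/3)


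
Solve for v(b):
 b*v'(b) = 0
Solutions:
 v(b) = C1


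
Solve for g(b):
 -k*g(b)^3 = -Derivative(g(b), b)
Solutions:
 g(b) = -sqrt(2)*sqrt(-1/(C1 + b*k))/2
 g(b) = sqrt(2)*sqrt(-1/(C1 + b*k))/2


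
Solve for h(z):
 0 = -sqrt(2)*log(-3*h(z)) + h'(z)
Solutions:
 -sqrt(2)*Integral(1/(log(-_y) + log(3)), (_y, h(z)))/2 = C1 - z


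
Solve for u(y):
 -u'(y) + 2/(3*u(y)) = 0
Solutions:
 u(y) = -sqrt(C1 + 12*y)/3
 u(y) = sqrt(C1 + 12*y)/3


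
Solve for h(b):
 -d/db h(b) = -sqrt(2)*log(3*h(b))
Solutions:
 -sqrt(2)*Integral(1/(log(_y) + log(3)), (_y, h(b)))/2 = C1 - b


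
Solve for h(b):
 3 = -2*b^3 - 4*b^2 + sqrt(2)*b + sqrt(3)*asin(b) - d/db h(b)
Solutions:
 h(b) = C1 - b^4/2 - 4*b^3/3 + sqrt(2)*b^2/2 - 3*b + sqrt(3)*(b*asin(b) + sqrt(1 - b^2))


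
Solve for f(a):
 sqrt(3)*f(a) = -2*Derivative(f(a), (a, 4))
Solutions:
 f(a) = (C1*sin(2^(1/4)*3^(1/8)*a/2) + C2*cos(2^(1/4)*3^(1/8)*a/2))*exp(-2^(1/4)*3^(1/8)*a/2) + (C3*sin(2^(1/4)*3^(1/8)*a/2) + C4*cos(2^(1/4)*3^(1/8)*a/2))*exp(2^(1/4)*3^(1/8)*a/2)


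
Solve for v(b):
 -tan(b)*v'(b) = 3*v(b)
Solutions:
 v(b) = C1/sin(b)^3


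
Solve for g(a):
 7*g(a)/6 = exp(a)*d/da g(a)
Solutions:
 g(a) = C1*exp(-7*exp(-a)/6)


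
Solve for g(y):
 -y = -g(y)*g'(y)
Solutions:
 g(y) = -sqrt(C1 + y^2)
 g(y) = sqrt(C1 + y^2)


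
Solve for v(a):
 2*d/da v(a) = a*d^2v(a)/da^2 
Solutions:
 v(a) = C1 + C2*a^3


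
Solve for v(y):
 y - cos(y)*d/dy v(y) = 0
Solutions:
 v(y) = C1 + Integral(y/cos(y), y)


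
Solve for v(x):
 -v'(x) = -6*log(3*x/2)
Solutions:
 v(x) = C1 + 6*x*log(x) - 6*x + x*log(729/64)


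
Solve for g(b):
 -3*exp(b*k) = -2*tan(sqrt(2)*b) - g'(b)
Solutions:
 g(b) = C1 + 3*Piecewise((exp(b*k)/k, Ne(k, 0)), (b, True)) + sqrt(2)*log(cos(sqrt(2)*b))


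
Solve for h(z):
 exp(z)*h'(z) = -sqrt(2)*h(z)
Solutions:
 h(z) = C1*exp(sqrt(2)*exp(-z))


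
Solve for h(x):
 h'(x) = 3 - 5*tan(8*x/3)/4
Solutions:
 h(x) = C1 + 3*x + 15*log(cos(8*x/3))/32


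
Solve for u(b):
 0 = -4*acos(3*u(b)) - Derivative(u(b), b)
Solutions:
 Integral(1/acos(3*_y), (_y, u(b))) = C1 - 4*b


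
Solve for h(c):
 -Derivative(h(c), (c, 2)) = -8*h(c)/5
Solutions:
 h(c) = C1*exp(-2*sqrt(10)*c/5) + C2*exp(2*sqrt(10)*c/5)


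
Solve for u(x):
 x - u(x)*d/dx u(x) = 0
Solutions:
 u(x) = -sqrt(C1 + x^2)
 u(x) = sqrt(C1 + x^2)


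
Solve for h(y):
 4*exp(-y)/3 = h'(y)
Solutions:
 h(y) = C1 - 4*exp(-y)/3


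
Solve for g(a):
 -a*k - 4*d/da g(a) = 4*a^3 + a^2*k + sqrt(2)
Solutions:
 g(a) = C1 - a^4/4 - a^3*k/12 - a^2*k/8 - sqrt(2)*a/4


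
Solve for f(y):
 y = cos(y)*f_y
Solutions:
 f(y) = C1 + Integral(y/cos(y), y)


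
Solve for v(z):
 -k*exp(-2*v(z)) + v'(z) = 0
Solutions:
 v(z) = log(-sqrt(C1 + 2*k*z))
 v(z) = log(C1 + 2*k*z)/2


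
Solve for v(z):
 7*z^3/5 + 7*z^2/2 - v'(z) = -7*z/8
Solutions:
 v(z) = C1 + 7*z^4/20 + 7*z^3/6 + 7*z^2/16


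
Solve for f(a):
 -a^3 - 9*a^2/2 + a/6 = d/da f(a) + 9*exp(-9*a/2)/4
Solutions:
 f(a) = C1 - a^4/4 - 3*a^3/2 + a^2/12 + exp(-9*a/2)/2


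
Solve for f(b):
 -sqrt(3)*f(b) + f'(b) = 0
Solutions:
 f(b) = C1*exp(sqrt(3)*b)


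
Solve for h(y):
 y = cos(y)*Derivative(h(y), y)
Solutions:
 h(y) = C1 + Integral(y/cos(y), y)


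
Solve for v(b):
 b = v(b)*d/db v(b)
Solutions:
 v(b) = -sqrt(C1 + b^2)
 v(b) = sqrt(C1 + b^2)


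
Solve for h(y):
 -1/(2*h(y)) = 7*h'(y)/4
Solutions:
 h(y) = -sqrt(C1 - 28*y)/7
 h(y) = sqrt(C1 - 28*y)/7


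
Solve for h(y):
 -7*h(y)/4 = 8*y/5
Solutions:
 h(y) = -32*y/35


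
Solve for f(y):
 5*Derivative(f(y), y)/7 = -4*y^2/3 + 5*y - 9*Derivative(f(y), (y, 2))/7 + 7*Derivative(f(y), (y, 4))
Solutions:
 f(y) = C1 + C2*exp(-2^(1/3)*y*(6/(sqrt(1117) + 35)^(1/3) + 2^(1/3)*(sqrt(1117) + 35)^(1/3))/28)*sin(2^(1/3)*sqrt(3)*y*(-2^(1/3)*(sqrt(1117) + 35)^(1/3) + 6/(sqrt(1117) + 35)^(1/3))/28) + C3*exp(-2^(1/3)*y*(6/(sqrt(1117) + 35)^(1/3) + 2^(1/3)*(sqrt(1117) + 35)^(1/3))/28)*cos(2^(1/3)*sqrt(3)*y*(-2^(1/3)*(sqrt(1117) + 35)^(1/3) + 6/(sqrt(1117) + 35)^(1/3))/28) + C4*exp(2^(1/3)*y*(6/(sqrt(1117) + 35)^(1/3) + 2^(1/3)*(sqrt(1117) + 35)^(1/3))/14) - 28*y^3/45 + 343*y^2/50 - 3087*y/125


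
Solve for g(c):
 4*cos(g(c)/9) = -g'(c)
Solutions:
 4*c - 9*log(sin(g(c)/9) - 1)/2 + 9*log(sin(g(c)/9) + 1)/2 = C1


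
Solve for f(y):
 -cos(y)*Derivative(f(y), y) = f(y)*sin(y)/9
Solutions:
 f(y) = C1*cos(y)^(1/9)


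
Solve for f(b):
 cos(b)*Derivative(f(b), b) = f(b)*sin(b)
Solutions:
 f(b) = C1/cos(b)


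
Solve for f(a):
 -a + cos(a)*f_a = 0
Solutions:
 f(a) = C1 + Integral(a/cos(a), a)


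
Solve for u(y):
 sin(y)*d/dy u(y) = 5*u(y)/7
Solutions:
 u(y) = C1*(cos(y) - 1)^(5/14)/(cos(y) + 1)^(5/14)


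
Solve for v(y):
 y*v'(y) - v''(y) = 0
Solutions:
 v(y) = C1 + C2*erfi(sqrt(2)*y/2)


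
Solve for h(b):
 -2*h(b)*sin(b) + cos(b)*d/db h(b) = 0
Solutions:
 h(b) = C1/cos(b)^2


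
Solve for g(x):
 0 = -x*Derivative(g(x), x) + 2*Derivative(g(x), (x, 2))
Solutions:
 g(x) = C1 + C2*erfi(x/2)


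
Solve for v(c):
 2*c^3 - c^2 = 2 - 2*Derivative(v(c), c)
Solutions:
 v(c) = C1 - c^4/4 + c^3/6 + c


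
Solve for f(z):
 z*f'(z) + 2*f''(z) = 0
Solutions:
 f(z) = C1 + C2*erf(z/2)


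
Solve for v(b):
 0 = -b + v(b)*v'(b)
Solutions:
 v(b) = -sqrt(C1 + b^2)
 v(b) = sqrt(C1 + b^2)


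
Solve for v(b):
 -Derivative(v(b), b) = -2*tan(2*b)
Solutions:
 v(b) = C1 - log(cos(2*b))


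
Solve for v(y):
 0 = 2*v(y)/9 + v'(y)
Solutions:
 v(y) = C1*exp(-2*y/9)


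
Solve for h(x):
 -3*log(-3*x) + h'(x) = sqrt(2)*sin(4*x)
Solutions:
 h(x) = C1 + 3*x*log(-x) - 3*x + 3*x*log(3) - sqrt(2)*cos(4*x)/4


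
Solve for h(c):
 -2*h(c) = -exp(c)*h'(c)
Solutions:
 h(c) = C1*exp(-2*exp(-c))


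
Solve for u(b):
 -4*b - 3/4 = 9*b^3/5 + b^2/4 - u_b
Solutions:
 u(b) = C1 + 9*b^4/20 + b^3/12 + 2*b^2 + 3*b/4


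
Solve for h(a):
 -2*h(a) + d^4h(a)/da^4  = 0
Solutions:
 h(a) = C1*exp(-2^(1/4)*a) + C2*exp(2^(1/4)*a) + C3*sin(2^(1/4)*a) + C4*cos(2^(1/4)*a)


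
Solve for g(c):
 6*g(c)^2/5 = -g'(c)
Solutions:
 g(c) = 5/(C1 + 6*c)


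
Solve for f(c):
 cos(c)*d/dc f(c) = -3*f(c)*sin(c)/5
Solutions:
 f(c) = C1*cos(c)^(3/5)


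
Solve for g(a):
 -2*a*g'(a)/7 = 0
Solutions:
 g(a) = C1


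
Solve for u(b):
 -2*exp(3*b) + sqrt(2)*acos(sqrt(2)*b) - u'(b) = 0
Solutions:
 u(b) = C1 + sqrt(2)*(b*acos(sqrt(2)*b) - sqrt(2)*sqrt(1 - 2*b^2)/2) - 2*exp(3*b)/3


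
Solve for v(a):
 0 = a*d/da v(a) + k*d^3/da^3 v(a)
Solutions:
 v(a) = C1 + Integral(C2*airyai(a*(-1/k)^(1/3)) + C3*airybi(a*(-1/k)^(1/3)), a)


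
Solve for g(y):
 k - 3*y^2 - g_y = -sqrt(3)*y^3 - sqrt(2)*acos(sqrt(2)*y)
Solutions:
 g(y) = C1 + k*y + sqrt(3)*y^4/4 - y^3 + sqrt(2)*(y*acos(sqrt(2)*y) - sqrt(2)*sqrt(1 - 2*y^2)/2)


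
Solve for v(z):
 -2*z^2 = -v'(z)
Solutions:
 v(z) = C1 + 2*z^3/3


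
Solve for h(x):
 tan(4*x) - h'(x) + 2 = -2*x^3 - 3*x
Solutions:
 h(x) = C1 + x^4/2 + 3*x^2/2 + 2*x - log(cos(4*x))/4


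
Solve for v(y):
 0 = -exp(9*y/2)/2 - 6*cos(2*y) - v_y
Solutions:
 v(y) = C1 - exp(9*y/2)/9 - 3*sin(2*y)


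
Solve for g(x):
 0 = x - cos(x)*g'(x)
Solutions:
 g(x) = C1 + Integral(x/cos(x), x)


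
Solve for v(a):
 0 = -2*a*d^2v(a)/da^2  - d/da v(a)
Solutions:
 v(a) = C1 + C2*sqrt(a)


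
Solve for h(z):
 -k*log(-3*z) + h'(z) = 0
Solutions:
 h(z) = C1 + k*z*log(-z) + k*z*(-1 + log(3))


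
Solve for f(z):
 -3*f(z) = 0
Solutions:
 f(z) = 0


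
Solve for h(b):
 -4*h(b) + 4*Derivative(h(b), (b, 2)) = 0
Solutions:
 h(b) = C1*exp(-b) + C2*exp(b)


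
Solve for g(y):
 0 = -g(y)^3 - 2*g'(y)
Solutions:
 g(y) = -sqrt(-1/(C1 - y))
 g(y) = sqrt(-1/(C1 - y))


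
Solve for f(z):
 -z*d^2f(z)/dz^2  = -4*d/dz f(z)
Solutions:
 f(z) = C1 + C2*z^5


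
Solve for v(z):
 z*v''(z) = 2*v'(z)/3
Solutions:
 v(z) = C1 + C2*z^(5/3)


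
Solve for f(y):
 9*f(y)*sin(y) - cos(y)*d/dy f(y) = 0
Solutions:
 f(y) = C1/cos(y)^9


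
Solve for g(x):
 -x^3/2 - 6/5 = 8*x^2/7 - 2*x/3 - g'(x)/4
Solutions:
 g(x) = C1 + x^4/2 + 32*x^3/21 - 4*x^2/3 + 24*x/5


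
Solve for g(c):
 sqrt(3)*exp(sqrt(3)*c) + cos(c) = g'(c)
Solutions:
 g(c) = C1 + exp(sqrt(3)*c) + sin(c)


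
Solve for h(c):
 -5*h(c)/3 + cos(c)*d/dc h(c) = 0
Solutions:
 h(c) = C1*(sin(c) + 1)^(5/6)/(sin(c) - 1)^(5/6)


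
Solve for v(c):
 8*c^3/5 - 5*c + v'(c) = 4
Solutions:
 v(c) = C1 - 2*c^4/5 + 5*c^2/2 + 4*c


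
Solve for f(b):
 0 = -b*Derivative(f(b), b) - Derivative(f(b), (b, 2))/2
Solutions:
 f(b) = C1 + C2*erf(b)


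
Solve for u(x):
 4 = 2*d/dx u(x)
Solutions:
 u(x) = C1 + 2*x


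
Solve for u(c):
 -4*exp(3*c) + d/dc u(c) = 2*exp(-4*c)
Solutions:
 u(c) = C1 + 4*exp(3*c)/3 - exp(-4*c)/2


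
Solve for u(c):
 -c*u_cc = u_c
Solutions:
 u(c) = C1 + C2*log(c)


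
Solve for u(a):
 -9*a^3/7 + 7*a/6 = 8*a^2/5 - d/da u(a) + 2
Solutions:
 u(a) = C1 + 9*a^4/28 + 8*a^3/15 - 7*a^2/12 + 2*a


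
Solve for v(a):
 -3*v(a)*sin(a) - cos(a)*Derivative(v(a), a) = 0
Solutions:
 v(a) = C1*cos(a)^3


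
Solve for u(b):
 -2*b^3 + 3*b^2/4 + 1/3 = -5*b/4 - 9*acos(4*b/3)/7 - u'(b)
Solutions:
 u(b) = C1 + b^4/2 - b^3/4 - 5*b^2/8 - 9*b*acos(4*b/3)/7 - b/3 + 9*sqrt(9 - 16*b^2)/28


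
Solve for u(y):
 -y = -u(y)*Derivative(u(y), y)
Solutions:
 u(y) = -sqrt(C1 + y^2)
 u(y) = sqrt(C1 + y^2)


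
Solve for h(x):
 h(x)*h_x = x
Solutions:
 h(x) = -sqrt(C1 + x^2)
 h(x) = sqrt(C1 + x^2)


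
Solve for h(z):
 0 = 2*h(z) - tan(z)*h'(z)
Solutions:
 h(z) = C1*sin(z)^2


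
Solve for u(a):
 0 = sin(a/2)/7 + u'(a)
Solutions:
 u(a) = C1 + 2*cos(a/2)/7


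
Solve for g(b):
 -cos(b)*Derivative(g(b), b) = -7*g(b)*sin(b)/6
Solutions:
 g(b) = C1/cos(b)^(7/6)


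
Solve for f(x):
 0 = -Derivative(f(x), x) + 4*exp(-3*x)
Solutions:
 f(x) = C1 - 4*exp(-3*x)/3


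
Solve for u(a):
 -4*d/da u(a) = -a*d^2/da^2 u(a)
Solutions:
 u(a) = C1 + C2*a^5


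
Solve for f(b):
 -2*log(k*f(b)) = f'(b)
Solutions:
 li(k*f(b))/k = C1 - 2*b


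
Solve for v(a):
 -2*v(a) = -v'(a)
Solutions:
 v(a) = C1*exp(2*a)


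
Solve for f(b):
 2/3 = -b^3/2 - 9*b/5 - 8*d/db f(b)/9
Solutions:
 f(b) = C1 - 9*b^4/64 - 81*b^2/80 - 3*b/4


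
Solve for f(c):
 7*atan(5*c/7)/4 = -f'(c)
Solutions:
 f(c) = C1 - 7*c*atan(5*c/7)/4 + 49*log(25*c^2 + 49)/40


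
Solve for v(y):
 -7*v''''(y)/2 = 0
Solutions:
 v(y) = C1 + C2*y + C3*y^2 + C4*y^3


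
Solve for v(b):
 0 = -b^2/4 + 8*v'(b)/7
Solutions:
 v(b) = C1 + 7*b^3/96


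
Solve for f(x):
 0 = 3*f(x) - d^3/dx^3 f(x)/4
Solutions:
 f(x) = C3*exp(12^(1/3)*x) + (C1*sin(2^(2/3)*3^(5/6)*x/2) + C2*cos(2^(2/3)*3^(5/6)*x/2))*exp(-12^(1/3)*x/2)


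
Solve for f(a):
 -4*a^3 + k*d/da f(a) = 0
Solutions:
 f(a) = C1 + a^4/k


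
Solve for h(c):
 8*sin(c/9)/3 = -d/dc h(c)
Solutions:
 h(c) = C1 + 24*cos(c/9)


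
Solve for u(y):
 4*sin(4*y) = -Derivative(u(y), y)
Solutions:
 u(y) = C1 + cos(4*y)


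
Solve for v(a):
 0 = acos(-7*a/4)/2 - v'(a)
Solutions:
 v(a) = C1 + a*acos(-7*a/4)/2 + sqrt(16 - 49*a^2)/14


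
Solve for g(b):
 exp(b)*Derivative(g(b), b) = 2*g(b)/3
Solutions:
 g(b) = C1*exp(-2*exp(-b)/3)


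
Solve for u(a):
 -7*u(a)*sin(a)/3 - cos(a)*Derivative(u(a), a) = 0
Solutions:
 u(a) = C1*cos(a)^(7/3)


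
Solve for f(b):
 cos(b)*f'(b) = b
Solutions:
 f(b) = C1 + Integral(b/cos(b), b)


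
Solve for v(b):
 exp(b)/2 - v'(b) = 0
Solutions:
 v(b) = C1 + exp(b)/2


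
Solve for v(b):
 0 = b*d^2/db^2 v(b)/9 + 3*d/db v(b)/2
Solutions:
 v(b) = C1 + C2/b^(25/2)


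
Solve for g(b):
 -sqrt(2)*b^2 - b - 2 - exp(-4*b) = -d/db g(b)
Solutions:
 g(b) = C1 + sqrt(2)*b^3/3 + b^2/2 + 2*b - exp(-4*b)/4


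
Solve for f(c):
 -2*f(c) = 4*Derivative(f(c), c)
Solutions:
 f(c) = C1*exp(-c/2)


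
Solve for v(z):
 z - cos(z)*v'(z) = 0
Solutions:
 v(z) = C1 + Integral(z/cos(z), z)


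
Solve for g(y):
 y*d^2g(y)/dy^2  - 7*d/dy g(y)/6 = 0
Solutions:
 g(y) = C1 + C2*y^(13/6)


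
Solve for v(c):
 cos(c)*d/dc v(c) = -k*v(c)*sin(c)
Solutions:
 v(c) = C1*exp(k*log(cos(c)))


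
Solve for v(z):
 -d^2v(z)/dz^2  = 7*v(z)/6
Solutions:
 v(z) = C1*sin(sqrt(42)*z/6) + C2*cos(sqrt(42)*z/6)


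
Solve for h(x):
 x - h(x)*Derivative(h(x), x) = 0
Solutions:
 h(x) = -sqrt(C1 + x^2)
 h(x) = sqrt(C1 + x^2)


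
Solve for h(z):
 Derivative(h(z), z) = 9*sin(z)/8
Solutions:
 h(z) = C1 - 9*cos(z)/8


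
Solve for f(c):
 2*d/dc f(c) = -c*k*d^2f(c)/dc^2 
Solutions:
 f(c) = C1 + c^(((re(k) - 2)*re(k) + im(k)^2)/(re(k)^2 + im(k)^2))*(C2*sin(2*log(c)*Abs(im(k))/(re(k)^2 + im(k)^2)) + C3*cos(2*log(c)*im(k)/(re(k)^2 + im(k)^2)))


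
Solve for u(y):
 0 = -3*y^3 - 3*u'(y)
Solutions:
 u(y) = C1 - y^4/4


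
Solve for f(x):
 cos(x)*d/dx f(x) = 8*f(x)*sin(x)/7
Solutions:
 f(x) = C1/cos(x)^(8/7)


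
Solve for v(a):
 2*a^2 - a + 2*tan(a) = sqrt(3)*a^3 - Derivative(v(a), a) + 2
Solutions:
 v(a) = C1 + sqrt(3)*a^4/4 - 2*a^3/3 + a^2/2 + 2*a + 2*log(cos(a))


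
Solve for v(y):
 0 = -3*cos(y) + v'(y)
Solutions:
 v(y) = C1 + 3*sin(y)


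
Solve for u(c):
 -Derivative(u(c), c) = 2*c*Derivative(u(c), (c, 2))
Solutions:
 u(c) = C1 + C2*sqrt(c)


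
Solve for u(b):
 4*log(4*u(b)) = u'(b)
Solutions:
 -Integral(1/(log(_y) + 2*log(2)), (_y, u(b)))/4 = C1 - b


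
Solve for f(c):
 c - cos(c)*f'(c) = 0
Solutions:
 f(c) = C1 + Integral(c/cos(c), c)


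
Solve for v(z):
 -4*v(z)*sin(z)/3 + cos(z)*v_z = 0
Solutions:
 v(z) = C1/cos(z)^(4/3)


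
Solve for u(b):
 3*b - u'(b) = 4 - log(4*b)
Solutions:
 u(b) = C1 + 3*b^2/2 + b*log(b) - 5*b + b*log(4)


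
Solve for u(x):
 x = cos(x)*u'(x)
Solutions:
 u(x) = C1 + Integral(x/cos(x), x)


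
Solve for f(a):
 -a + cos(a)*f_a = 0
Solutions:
 f(a) = C1 + Integral(a/cos(a), a)


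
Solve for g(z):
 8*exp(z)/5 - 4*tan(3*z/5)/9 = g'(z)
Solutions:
 g(z) = C1 + 8*exp(z)/5 + 20*log(cos(3*z/5))/27


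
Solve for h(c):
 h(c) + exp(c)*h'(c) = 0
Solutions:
 h(c) = C1*exp(exp(-c))


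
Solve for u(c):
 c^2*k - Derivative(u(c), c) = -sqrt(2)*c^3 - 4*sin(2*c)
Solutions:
 u(c) = C1 + sqrt(2)*c^4/4 + c^3*k/3 - 2*cos(2*c)


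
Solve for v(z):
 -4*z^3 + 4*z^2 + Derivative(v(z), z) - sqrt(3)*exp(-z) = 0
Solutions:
 v(z) = C1 + z^4 - 4*z^3/3 - sqrt(3)*exp(-z)


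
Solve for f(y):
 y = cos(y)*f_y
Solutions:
 f(y) = C1 + Integral(y/cos(y), y)


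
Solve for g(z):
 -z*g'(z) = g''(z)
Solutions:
 g(z) = C1 + C2*erf(sqrt(2)*z/2)


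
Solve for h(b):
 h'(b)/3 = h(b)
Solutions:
 h(b) = C1*exp(3*b)


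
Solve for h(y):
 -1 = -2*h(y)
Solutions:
 h(y) = 1/2


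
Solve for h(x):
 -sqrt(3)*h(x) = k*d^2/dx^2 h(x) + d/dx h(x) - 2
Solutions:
 h(x) = C1*exp(x*(sqrt(-4*sqrt(3)*k + 1) - 1)/(2*k)) + C2*exp(-x*(sqrt(-4*sqrt(3)*k + 1) + 1)/(2*k)) + 2*sqrt(3)/3


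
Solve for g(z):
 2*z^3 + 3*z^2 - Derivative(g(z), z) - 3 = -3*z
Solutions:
 g(z) = C1 + z^4/2 + z^3 + 3*z^2/2 - 3*z


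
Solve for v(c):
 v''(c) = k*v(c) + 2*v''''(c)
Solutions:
 v(c) = C1*exp(-c*sqrt(1 - sqrt(1 - 8*k))/2) + C2*exp(c*sqrt(1 - sqrt(1 - 8*k))/2) + C3*exp(-c*sqrt(sqrt(1 - 8*k) + 1)/2) + C4*exp(c*sqrt(sqrt(1 - 8*k) + 1)/2)


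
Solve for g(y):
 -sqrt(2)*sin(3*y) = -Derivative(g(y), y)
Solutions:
 g(y) = C1 - sqrt(2)*cos(3*y)/3


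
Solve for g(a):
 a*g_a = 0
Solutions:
 g(a) = C1


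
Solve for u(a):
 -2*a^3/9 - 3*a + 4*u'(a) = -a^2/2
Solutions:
 u(a) = C1 + a^4/72 - a^3/24 + 3*a^2/8


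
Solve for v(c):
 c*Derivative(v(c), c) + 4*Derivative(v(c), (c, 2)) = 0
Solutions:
 v(c) = C1 + C2*erf(sqrt(2)*c/4)


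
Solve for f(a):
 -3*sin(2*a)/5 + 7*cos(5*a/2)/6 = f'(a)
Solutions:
 f(a) = C1 + 7*sin(5*a/2)/15 + 3*cos(2*a)/10


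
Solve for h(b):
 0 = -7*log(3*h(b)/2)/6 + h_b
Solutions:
 6*Integral(1/(-log(_y) - log(3) + log(2)), (_y, h(b)))/7 = C1 - b


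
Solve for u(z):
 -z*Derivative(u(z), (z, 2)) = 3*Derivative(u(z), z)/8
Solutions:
 u(z) = C1 + C2*z^(5/8)


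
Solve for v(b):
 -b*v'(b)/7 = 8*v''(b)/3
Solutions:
 v(b) = C1 + C2*erf(sqrt(21)*b/28)


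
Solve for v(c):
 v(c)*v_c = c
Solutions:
 v(c) = -sqrt(C1 + c^2)
 v(c) = sqrt(C1 + c^2)


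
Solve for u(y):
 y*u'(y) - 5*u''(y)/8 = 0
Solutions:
 u(y) = C1 + C2*erfi(2*sqrt(5)*y/5)


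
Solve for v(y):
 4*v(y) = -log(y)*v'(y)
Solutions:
 v(y) = C1*exp(-4*li(y))


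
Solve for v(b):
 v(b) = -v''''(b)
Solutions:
 v(b) = (C1*sin(sqrt(2)*b/2) + C2*cos(sqrt(2)*b/2))*exp(-sqrt(2)*b/2) + (C3*sin(sqrt(2)*b/2) + C4*cos(sqrt(2)*b/2))*exp(sqrt(2)*b/2)


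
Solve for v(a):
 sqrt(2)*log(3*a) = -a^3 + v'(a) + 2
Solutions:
 v(a) = C1 + a^4/4 + sqrt(2)*a*log(a) - 2*a - sqrt(2)*a + sqrt(2)*a*log(3)


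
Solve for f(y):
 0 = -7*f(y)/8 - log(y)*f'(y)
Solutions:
 f(y) = C1*exp(-7*li(y)/8)


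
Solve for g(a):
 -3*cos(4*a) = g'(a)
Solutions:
 g(a) = C1 - 3*sin(4*a)/4


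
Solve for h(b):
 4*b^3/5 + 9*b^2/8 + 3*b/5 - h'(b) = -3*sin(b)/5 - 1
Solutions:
 h(b) = C1 + b^4/5 + 3*b^3/8 + 3*b^2/10 + b - 3*cos(b)/5


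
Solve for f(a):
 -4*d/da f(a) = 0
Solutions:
 f(a) = C1


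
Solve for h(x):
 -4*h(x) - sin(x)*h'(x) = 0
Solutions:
 h(x) = C1*(cos(x)^2 + 2*cos(x) + 1)/(cos(x)^2 - 2*cos(x) + 1)


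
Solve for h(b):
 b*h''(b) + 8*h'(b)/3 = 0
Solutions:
 h(b) = C1 + C2/b^(5/3)


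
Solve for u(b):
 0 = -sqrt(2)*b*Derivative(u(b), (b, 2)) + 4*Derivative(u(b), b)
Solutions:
 u(b) = C1 + C2*b^(1 + 2*sqrt(2))


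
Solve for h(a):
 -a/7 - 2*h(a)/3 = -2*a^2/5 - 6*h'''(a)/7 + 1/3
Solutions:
 h(a) = C3*exp(21^(1/3)*a/3) + 3*a^2/5 - 3*a/14 + (C1*sin(3^(5/6)*7^(1/3)*a/6) + C2*cos(3^(5/6)*7^(1/3)*a/6))*exp(-21^(1/3)*a/6) - 1/2


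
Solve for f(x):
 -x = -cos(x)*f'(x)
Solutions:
 f(x) = C1 + Integral(x/cos(x), x)


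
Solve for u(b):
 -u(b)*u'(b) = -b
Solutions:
 u(b) = -sqrt(C1 + b^2)
 u(b) = sqrt(C1 + b^2)


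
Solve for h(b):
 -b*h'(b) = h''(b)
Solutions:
 h(b) = C1 + C2*erf(sqrt(2)*b/2)


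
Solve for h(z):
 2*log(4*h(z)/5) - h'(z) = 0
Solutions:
 -Integral(1/(log(_y) - log(5) + 2*log(2)), (_y, h(z)))/2 = C1 - z


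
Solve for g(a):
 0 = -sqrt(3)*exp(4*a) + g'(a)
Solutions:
 g(a) = C1 + sqrt(3)*exp(4*a)/4


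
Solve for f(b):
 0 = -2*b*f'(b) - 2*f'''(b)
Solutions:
 f(b) = C1 + Integral(C2*airyai(-b) + C3*airybi(-b), b)


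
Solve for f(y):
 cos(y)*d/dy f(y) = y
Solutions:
 f(y) = C1 + Integral(y/cos(y), y)


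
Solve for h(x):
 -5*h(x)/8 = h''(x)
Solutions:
 h(x) = C1*sin(sqrt(10)*x/4) + C2*cos(sqrt(10)*x/4)


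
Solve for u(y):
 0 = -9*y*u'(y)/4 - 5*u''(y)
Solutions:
 u(y) = C1 + C2*erf(3*sqrt(10)*y/20)


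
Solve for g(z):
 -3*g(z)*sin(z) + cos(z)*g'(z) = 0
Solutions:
 g(z) = C1/cos(z)^3


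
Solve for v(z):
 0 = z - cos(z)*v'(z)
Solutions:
 v(z) = C1 + Integral(z/cos(z), z)


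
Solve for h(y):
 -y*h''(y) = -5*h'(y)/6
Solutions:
 h(y) = C1 + C2*y^(11/6)


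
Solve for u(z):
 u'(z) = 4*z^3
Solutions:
 u(z) = C1 + z^4


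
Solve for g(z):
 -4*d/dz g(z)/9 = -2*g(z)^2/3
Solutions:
 g(z) = -2/(C1 + 3*z)


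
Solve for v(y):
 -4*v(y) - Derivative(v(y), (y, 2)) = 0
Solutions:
 v(y) = C1*sin(2*y) + C2*cos(2*y)


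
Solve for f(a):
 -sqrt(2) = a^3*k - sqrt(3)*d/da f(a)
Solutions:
 f(a) = C1 + sqrt(3)*a^4*k/12 + sqrt(6)*a/3


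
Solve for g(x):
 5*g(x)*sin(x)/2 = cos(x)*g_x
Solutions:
 g(x) = C1/cos(x)^(5/2)


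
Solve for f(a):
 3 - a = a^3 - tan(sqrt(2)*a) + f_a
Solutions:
 f(a) = C1 - a^4/4 - a^2/2 + 3*a - sqrt(2)*log(cos(sqrt(2)*a))/2


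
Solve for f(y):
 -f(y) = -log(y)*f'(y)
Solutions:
 f(y) = C1*exp(li(y))


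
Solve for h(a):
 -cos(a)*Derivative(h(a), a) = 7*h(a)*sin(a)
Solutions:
 h(a) = C1*cos(a)^7


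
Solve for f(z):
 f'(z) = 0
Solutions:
 f(z) = C1


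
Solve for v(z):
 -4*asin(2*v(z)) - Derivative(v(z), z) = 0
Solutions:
 Integral(1/asin(2*_y), (_y, v(z))) = C1 - 4*z


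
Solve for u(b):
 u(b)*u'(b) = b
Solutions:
 u(b) = -sqrt(C1 + b^2)
 u(b) = sqrt(C1 + b^2)


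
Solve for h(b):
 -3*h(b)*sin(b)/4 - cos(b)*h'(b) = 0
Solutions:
 h(b) = C1*cos(b)^(3/4)


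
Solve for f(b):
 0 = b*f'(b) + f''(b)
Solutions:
 f(b) = C1 + C2*erf(sqrt(2)*b/2)


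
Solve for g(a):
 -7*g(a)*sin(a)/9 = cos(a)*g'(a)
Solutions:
 g(a) = C1*cos(a)^(7/9)


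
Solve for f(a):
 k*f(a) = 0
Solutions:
 f(a) = 0


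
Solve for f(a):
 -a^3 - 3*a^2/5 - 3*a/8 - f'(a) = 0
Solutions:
 f(a) = C1 - a^4/4 - a^3/5 - 3*a^2/16


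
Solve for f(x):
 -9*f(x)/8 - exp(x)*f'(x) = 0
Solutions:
 f(x) = C1*exp(9*exp(-x)/8)


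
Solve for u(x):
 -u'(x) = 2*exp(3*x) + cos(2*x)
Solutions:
 u(x) = C1 - 2*exp(3*x)/3 - sin(2*x)/2


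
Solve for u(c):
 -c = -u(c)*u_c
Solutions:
 u(c) = -sqrt(C1 + c^2)
 u(c) = sqrt(C1 + c^2)


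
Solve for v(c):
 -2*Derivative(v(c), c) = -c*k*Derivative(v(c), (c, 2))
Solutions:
 v(c) = C1 + c^(((re(k) + 2)*re(k) + im(k)^2)/(re(k)^2 + im(k)^2))*(C2*sin(2*log(c)*Abs(im(k))/(re(k)^2 + im(k)^2)) + C3*cos(2*log(c)*im(k)/(re(k)^2 + im(k)^2)))


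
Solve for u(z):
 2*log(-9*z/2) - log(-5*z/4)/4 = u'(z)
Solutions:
 u(z) = C1 + 7*z*log(-z)/4 + z*(-log(20) - 7/4 + log(2)/2 + 3*log(5)/4 + 4*log(3))


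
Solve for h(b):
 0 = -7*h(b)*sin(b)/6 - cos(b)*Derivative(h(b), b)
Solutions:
 h(b) = C1*cos(b)^(7/6)


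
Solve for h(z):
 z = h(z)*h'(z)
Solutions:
 h(z) = -sqrt(C1 + z^2)
 h(z) = sqrt(C1 + z^2)


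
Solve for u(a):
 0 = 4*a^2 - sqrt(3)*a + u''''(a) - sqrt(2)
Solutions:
 u(a) = C1 + C2*a + C3*a^2 + C4*a^3 - a^6/90 + sqrt(3)*a^5/120 + sqrt(2)*a^4/24


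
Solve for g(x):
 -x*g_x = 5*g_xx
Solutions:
 g(x) = C1 + C2*erf(sqrt(10)*x/10)


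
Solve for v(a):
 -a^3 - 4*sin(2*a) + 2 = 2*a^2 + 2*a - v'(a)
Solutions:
 v(a) = C1 + a^4/4 + 2*a^3/3 + a^2 - 2*a - 2*cos(2*a)


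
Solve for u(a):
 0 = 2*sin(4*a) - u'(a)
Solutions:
 u(a) = C1 - cos(4*a)/2


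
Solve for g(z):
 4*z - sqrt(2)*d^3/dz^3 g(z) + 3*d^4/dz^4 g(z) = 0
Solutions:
 g(z) = C1 + C2*z + C3*z^2 + C4*exp(sqrt(2)*z/3) + sqrt(2)*z^4/12 + z^3


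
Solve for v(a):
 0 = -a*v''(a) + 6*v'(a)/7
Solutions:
 v(a) = C1 + C2*a^(13/7)


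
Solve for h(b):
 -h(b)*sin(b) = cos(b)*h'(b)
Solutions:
 h(b) = C1*cos(b)


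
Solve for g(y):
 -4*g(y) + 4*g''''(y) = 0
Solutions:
 g(y) = C1*exp(-y) + C2*exp(y) + C3*sin(y) + C4*cos(y)


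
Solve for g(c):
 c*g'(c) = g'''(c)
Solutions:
 g(c) = C1 + Integral(C2*airyai(c) + C3*airybi(c), c)


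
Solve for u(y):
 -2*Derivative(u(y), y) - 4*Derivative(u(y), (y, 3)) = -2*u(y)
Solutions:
 u(y) = C1*exp(6^(1/3)*y*(-(9 + sqrt(87))^(1/3) + 6^(1/3)/(9 + sqrt(87))^(1/3))/12)*sin(2^(1/3)*3^(1/6)*y*(3*2^(1/3)/(9 + sqrt(87))^(1/3) + 3^(2/3)*(9 + sqrt(87))^(1/3))/12) + C2*exp(6^(1/3)*y*(-(9 + sqrt(87))^(1/3) + 6^(1/3)/(9 + sqrt(87))^(1/3))/12)*cos(2^(1/3)*3^(1/6)*y*(3*2^(1/3)/(9 + sqrt(87))^(1/3) + 3^(2/3)*(9 + sqrt(87))^(1/3))/12) + C3*exp(-6^(1/3)*y*(-(9 + sqrt(87))^(1/3) + 6^(1/3)/(9 + sqrt(87))^(1/3))/6)


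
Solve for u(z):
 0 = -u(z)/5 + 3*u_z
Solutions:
 u(z) = C1*exp(z/15)


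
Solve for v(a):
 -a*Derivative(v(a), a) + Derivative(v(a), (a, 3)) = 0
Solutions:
 v(a) = C1 + Integral(C2*airyai(a) + C3*airybi(a), a)


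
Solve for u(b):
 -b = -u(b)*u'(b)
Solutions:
 u(b) = -sqrt(C1 + b^2)
 u(b) = sqrt(C1 + b^2)


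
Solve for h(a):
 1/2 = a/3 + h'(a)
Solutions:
 h(a) = C1 - a^2/6 + a/2


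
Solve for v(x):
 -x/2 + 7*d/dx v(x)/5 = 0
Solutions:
 v(x) = C1 + 5*x^2/28


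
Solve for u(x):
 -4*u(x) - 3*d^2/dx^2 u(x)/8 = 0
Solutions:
 u(x) = C1*sin(4*sqrt(6)*x/3) + C2*cos(4*sqrt(6)*x/3)


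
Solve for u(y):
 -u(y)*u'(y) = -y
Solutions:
 u(y) = -sqrt(C1 + y^2)
 u(y) = sqrt(C1 + y^2)


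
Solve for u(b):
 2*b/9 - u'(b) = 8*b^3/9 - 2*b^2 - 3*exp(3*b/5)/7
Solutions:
 u(b) = C1 - 2*b^4/9 + 2*b^3/3 + b^2/9 + 5*exp(3*b/5)/7


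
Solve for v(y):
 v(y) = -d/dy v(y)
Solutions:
 v(y) = C1*exp(-y)


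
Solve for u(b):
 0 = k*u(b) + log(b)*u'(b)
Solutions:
 u(b) = C1*exp(-k*li(b))


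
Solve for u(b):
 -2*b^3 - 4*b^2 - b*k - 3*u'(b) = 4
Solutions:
 u(b) = C1 - b^4/6 - 4*b^3/9 - b^2*k/6 - 4*b/3


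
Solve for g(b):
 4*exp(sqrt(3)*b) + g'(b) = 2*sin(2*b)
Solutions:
 g(b) = C1 - 4*sqrt(3)*exp(sqrt(3)*b)/3 - cos(2*b)


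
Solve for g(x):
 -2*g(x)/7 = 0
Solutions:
 g(x) = 0


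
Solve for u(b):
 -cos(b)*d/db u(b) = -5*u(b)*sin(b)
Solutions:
 u(b) = C1/cos(b)^5


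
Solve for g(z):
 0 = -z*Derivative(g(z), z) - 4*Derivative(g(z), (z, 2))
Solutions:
 g(z) = C1 + C2*erf(sqrt(2)*z/4)


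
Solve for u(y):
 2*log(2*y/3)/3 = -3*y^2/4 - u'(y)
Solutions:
 u(y) = C1 - y^3/4 - 2*y*log(y)/3 - 2*y*log(2)/3 + 2*y/3 + 2*y*log(3)/3


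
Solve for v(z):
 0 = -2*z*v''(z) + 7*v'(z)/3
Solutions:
 v(z) = C1 + C2*z^(13/6)


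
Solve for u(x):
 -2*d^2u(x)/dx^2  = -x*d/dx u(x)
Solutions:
 u(x) = C1 + C2*erfi(x/2)


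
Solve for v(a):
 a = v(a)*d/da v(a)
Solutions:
 v(a) = -sqrt(C1 + a^2)
 v(a) = sqrt(C1 + a^2)


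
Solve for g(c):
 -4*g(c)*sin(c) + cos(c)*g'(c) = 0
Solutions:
 g(c) = C1/cos(c)^4


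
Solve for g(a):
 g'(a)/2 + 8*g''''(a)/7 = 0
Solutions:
 g(a) = C1 + C4*exp(-2^(2/3)*7^(1/3)*a/4) + (C2*sin(2^(2/3)*sqrt(3)*7^(1/3)*a/8) + C3*cos(2^(2/3)*sqrt(3)*7^(1/3)*a/8))*exp(2^(2/3)*7^(1/3)*a/8)


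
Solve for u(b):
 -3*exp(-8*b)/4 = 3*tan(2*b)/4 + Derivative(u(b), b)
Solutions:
 u(b) = C1 - 3*log(tan(2*b)^2 + 1)/16 + 3*exp(-8*b)/32


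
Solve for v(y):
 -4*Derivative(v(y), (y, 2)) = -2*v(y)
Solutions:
 v(y) = C1*exp(-sqrt(2)*y/2) + C2*exp(sqrt(2)*y/2)


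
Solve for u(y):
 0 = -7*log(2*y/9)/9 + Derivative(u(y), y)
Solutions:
 u(y) = C1 + 7*y*log(y)/9 - 14*y*log(3)/9 - 7*y/9 + 7*y*log(2)/9


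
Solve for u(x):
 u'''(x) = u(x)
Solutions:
 u(x) = C3*exp(x) + (C1*sin(sqrt(3)*x/2) + C2*cos(sqrt(3)*x/2))*exp(-x/2)


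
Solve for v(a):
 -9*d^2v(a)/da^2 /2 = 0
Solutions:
 v(a) = C1 + C2*a


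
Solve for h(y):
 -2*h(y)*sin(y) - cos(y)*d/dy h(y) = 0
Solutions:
 h(y) = C1*cos(y)^2


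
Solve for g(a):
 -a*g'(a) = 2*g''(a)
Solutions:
 g(a) = C1 + C2*erf(a/2)


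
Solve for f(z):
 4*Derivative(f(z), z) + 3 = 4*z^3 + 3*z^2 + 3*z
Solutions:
 f(z) = C1 + z^4/4 + z^3/4 + 3*z^2/8 - 3*z/4


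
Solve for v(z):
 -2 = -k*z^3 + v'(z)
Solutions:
 v(z) = C1 + k*z^4/4 - 2*z


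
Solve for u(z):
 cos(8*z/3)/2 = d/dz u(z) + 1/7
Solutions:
 u(z) = C1 - z/7 + 3*sin(8*z/3)/16


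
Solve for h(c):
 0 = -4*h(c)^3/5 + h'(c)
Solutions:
 h(c) = -sqrt(10)*sqrt(-1/(C1 + 4*c))/2
 h(c) = sqrt(10)*sqrt(-1/(C1 + 4*c))/2


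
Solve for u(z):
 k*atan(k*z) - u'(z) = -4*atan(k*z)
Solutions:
 u(z) = C1 + (k + 4)*Piecewise((z*atan(k*z) - log(k^2*z^2 + 1)/(2*k), Ne(k, 0)), (0, True))


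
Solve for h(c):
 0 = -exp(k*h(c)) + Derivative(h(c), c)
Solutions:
 h(c) = Piecewise((log(-1/(C1*k + c*k))/k, Ne(k, 0)), (nan, True))
 h(c) = Piecewise((C1 + c, Eq(k, 0)), (nan, True))


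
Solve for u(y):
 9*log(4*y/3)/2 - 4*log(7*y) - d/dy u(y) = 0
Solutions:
 u(y) = C1 + y*log(y)/2 - y*log(583443) - y/2 + y*log(3)/2 + 9*y*log(2)


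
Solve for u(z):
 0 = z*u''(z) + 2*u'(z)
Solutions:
 u(z) = C1 + C2/z


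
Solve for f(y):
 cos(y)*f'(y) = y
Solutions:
 f(y) = C1 + Integral(y/cos(y), y)


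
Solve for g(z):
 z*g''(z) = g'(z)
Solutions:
 g(z) = C1 + C2*z^2


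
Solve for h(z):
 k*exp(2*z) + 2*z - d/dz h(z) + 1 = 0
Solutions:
 h(z) = C1 + k*exp(2*z)/2 + z^2 + z


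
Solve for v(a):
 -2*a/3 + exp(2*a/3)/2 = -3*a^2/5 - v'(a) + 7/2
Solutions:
 v(a) = C1 - a^3/5 + a^2/3 + 7*a/2 - 3*exp(2*a/3)/4


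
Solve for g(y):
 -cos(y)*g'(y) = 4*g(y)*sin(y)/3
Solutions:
 g(y) = C1*cos(y)^(4/3)


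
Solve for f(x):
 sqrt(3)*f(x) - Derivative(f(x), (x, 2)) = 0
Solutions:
 f(x) = C1*exp(-3^(1/4)*x) + C2*exp(3^(1/4)*x)


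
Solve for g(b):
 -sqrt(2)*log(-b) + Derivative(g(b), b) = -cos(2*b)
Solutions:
 g(b) = C1 + sqrt(2)*b*(log(-b) - 1) - sin(2*b)/2


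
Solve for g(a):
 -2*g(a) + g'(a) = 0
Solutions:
 g(a) = C1*exp(2*a)


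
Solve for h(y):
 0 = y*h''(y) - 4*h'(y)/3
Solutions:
 h(y) = C1 + C2*y^(7/3)


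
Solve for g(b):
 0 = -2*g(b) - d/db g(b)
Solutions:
 g(b) = C1*exp(-2*b)


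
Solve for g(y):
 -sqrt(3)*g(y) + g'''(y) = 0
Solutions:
 g(y) = C3*exp(3^(1/6)*y) + (C1*sin(3^(2/3)*y/2) + C2*cos(3^(2/3)*y/2))*exp(-3^(1/6)*y/2)


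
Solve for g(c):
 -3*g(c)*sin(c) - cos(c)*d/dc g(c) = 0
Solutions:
 g(c) = C1*cos(c)^3


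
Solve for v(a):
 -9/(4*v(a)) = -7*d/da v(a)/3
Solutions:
 v(a) = -sqrt(C1 + 378*a)/14
 v(a) = sqrt(C1 + 378*a)/14


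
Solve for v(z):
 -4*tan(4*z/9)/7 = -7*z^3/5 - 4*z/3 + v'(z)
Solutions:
 v(z) = C1 + 7*z^4/20 + 2*z^2/3 + 9*log(cos(4*z/9))/7


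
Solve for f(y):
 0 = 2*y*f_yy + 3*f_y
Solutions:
 f(y) = C1 + C2/sqrt(y)


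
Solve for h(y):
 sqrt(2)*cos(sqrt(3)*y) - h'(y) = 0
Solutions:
 h(y) = C1 + sqrt(6)*sin(sqrt(3)*y)/3


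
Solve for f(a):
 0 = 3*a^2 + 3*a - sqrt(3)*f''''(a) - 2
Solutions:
 f(a) = C1 + C2*a + C3*a^2 + C4*a^3 + sqrt(3)*a^6/360 + sqrt(3)*a^5/120 - sqrt(3)*a^4/36


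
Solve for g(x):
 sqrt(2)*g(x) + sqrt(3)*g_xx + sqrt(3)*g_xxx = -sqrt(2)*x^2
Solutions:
 g(x) = C1*exp(x*(-2 + (1 + 9*sqrt(6)/2 + sqrt(-4 + (2 + 9*sqrt(6))^2)/2)^(-1/3) + (1 + 9*sqrt(6)/2 + sqrt(-4 + (2 + 9*sqrt(6))^2)/2)^(1/3))/6)*sin(sqrt(3)*x*(-(1 + 9*sqrt(6)/2 + sqrt(-4 + (2 + 9*sqrt(6))^2)/2)^(1/3) + (1 + 9*sqrt(6)/2 + sqrt(-4 + (2 + 9*sqrt(6))^2)/2)^(-1/3))/6) + C2*exp(x*(-2 + (1 + 9*sqrt(6)/2 + sqrt(-4 + (2 + 9*sqrt(6))^2)/2)^(-1/3) + (1 + 9*sqrt(6)/2 + sqrt(-4 + (2 + 9*sqrt(6))^2)/2)^(1/3))/6)*cos(sqrt(3)*x*(-(1 + 9*sqrt(6)/2 + sqrt(-4 + (2 + 9*sqrt(6))^2)/2)^(1/3) + (1 + 9*sqrt(6)/2 + sqrt(-4 + (2 + 9*sqrt(6))^2)/2)^(-1/3))/6) + C3*exp(-x*((1 + 9*sqrt(6)/2 + sqrt(-4 + (2 + 9*sqrt(6))^2)/2)^(-1/3) + 1 + (1 + 9*sqrt(6)/2 + sqrt(-4 + (2 + 9*sqrt(6))^2)/2)^(1/3))/3) - x^2 + sqrt(6)
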